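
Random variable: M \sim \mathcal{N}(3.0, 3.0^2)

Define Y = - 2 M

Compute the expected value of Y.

For Y = -2M:
E[Y] = -2 * E[M]
E[M] = 3.0 = 3
E[Y] = -2 * 3 = -6

-6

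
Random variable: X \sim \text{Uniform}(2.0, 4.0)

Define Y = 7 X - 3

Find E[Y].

For Y = 7X - 3:
E[Y] = 7 * E[X] - 3
E[X] = (2 + 4)/2 = 3
E[Y] = 7 * 3 - 3 = 18

18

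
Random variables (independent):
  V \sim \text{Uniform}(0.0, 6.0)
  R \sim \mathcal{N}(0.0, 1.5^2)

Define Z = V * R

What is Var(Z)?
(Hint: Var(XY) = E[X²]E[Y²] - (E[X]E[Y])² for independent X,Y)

Var(XY) = E[X²]E[Y²] - (E[X]E[Y])²
E[V] = 3, Var(V) = 3
E[R] = 0, Var(R) = 2.25
E[V²] = 3 + 3² = 12
E[R²] = 2.25 + 0² = 2.25
Var(Z) = 12*2.25 - (3*0)²
= 27 - 0 = 27

27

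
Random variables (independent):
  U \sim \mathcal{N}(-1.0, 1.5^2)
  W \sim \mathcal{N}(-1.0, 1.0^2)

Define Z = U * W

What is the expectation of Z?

For independent RVs: E[XY] = E[X]*E[Y]
E[U] = -1
E[W] = -1
E[Z] = -1 * (-1) = 1

1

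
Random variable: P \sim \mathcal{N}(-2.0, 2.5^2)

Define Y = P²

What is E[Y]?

Using E[X²] = Var(X) + (E[X])²:
E[P] = -2
Var(P) = 2.5^2 = 6.25
E[P²] = 6.25 + (-2)² = 6.25 + 4 = 10.25

10.25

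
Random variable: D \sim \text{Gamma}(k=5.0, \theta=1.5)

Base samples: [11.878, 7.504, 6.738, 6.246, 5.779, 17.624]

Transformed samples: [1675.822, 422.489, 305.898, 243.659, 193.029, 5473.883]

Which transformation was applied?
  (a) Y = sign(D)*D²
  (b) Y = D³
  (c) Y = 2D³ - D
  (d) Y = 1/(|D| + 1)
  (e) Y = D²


Checking option (b) Y = D³:
  D = 11.878 -> Y = 1675.822 ✓
  D = 7.504 -> Y = 422.489 ✓
  D = 6.738 -> Y = 305.898 ✓
All samples match this transformation.

(b) D³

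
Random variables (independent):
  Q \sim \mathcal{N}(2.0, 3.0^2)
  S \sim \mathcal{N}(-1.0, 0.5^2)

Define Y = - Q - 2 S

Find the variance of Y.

For independent RVs: Var(aX + bY) = a²Var(X) + b²Var(Y)
Var(Q) = 9
Var(S) = 0.25
Var(Y) = (-1)²*9 + (-2)²*0.25
= 1*9 + 4*0.25 = 10

10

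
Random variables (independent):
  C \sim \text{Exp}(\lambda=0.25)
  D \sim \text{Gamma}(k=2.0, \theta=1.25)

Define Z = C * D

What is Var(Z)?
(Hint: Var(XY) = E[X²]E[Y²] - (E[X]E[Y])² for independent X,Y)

Var(XY) = E[X²]E[Y²] - (E[X]E[Y])²
E[C] = 4, Var(C) = 16
E[D] = 2.5, Var(D) = 3.125
E[C²] = 16 + 4² = 32
E[D²] = 3.125 + 2.5² = 9.375
Var(Z) = 32*9.375 - (4*2.5)²
= 300 - 100 = 200

200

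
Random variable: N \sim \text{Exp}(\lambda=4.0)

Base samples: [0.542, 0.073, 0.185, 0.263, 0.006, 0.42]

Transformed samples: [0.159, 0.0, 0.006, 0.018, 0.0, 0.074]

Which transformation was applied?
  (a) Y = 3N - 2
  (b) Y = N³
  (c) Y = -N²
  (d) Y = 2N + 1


Checking option (b) Y = N³:
  N = 0.542 -> Y = 0.159 ✓
  N = 0.073 -> Y = 0.0 ✓
  N = 0.185 -> Y = 0.006 ✓
All samples match this transformation.

(b) N³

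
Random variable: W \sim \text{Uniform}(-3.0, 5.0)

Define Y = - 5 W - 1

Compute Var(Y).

For Y = aW + b: Var(Y) = a² * Var(W)
Var(W) = (5 + 3)^2/12 = 5.3333333
Var(Y) = (-5)² * 5.3333333 = 25 * 5.3333333 = 133.33333

133.33333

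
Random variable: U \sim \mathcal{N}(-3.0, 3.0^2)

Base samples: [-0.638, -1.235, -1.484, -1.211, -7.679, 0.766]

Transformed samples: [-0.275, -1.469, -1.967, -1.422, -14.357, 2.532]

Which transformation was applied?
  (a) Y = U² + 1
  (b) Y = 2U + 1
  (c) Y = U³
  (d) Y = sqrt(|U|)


Checking option (b) Y = 2U + 1:
  U = -0.638 -> Y = -0.275 ✓
  U = -1.235 -> Y = -1.469 ✓
  U = -1.484 -> Y = -1.967 ✓
All samples match this transformation.

(b) 2U + 1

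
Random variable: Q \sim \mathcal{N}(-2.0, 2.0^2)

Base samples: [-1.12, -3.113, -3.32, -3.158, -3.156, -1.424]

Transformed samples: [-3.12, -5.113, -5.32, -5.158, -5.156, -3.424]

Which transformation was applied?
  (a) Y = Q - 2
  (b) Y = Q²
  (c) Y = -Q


Checking option (a) Y = Q - 2:
  Q = -1.12 -> Y = -3.12 ✓
  Q = -3.113 -> Y = -5.113 ✓
  Q = -3.32 -> Y = -5.32 ✓
All samples match this transformation.

(a) Q - 2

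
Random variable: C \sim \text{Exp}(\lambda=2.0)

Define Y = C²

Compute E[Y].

E[C²] = Var(C) + (E[C])² = 0.25 + 0.25 = 0.5

0.5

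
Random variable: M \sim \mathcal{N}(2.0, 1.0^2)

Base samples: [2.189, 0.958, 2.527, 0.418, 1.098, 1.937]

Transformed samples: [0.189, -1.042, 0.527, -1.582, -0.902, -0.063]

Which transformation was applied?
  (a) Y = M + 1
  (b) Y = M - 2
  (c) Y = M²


Checking option (b) Y = M - 2:
  M = 2.189 -> Y = 0.189 ✓
  M = 0.958 -> Y = -1.042 ✓
  M = 2.527 -> Y = 0.527 ✓
All samples match this transformation.

(b) M - 2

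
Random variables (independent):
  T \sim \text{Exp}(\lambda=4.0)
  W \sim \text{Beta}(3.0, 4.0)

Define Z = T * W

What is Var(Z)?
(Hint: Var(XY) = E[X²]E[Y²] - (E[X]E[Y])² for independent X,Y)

Var(XY) = E[X²]E[Y²] - (E[X]E[Y])²
E[T] = 0.25, Var(T) = 0.0625
E[W] = 0.42857143, Var(W) = 0.030612245
E[T²] = 0.0625 + 0.25² = 0.125
E[W²] = 0.030612245 + 0.42857143² = 0.21428571
Var(Z) = 0.125*0.21428571 - (0.25*0.42857143)²
= 0.026785714 - 0.011479592 = 0.015306122

0.015306122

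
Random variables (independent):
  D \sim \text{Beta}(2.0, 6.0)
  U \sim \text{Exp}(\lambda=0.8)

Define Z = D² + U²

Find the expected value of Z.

E[Z] = E[D²] + E[U²]
E[D²] = Var(D) + E[D]² = 0.020833333 + 0.0625 = 0.083333333
E[U²] = Var(U) + E[U]² = 1.5625 + 1.5625 = 3.125
E[Z] = 0.083333333 + 3.125 = 3.2083333

3.2083333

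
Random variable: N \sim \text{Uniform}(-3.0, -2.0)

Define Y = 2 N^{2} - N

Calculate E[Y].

E[Y] = 2*E[N²] - 1*E[N]
E[N] = -2.5
E[N²] = Var(N) + (E[N])² = 0.083333333 + 6.25 = 6.3333333
E[Y] = 2*6.3333333 - 1*(-2.5) = 15.166667

15.166667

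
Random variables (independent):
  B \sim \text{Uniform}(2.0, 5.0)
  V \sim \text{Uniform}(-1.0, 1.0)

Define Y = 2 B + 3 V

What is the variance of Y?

For independent RVs: Var(aX + bY) = a²Var(X) + b²Var(Y)
Var(B) = 0.75
Var(V) = 0.33333333
Var(Y) = 2²*0.75 + 3²*0.33333333
= 4*0.75 + 9*0.33333333 = 6

6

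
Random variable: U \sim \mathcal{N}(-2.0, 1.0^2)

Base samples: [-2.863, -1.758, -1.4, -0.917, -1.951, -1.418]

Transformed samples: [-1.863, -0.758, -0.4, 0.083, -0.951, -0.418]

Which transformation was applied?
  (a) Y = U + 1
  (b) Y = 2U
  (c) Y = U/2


Checking option (a) Y = U + 1:
  U = -2.863 -> Y = -1.863 ✓
  U = -1.758 -> Y = -0.758 ✓
  U = -1.4 -> Y = -0.4 ✓
All samples match this transformation.

(a) U + 1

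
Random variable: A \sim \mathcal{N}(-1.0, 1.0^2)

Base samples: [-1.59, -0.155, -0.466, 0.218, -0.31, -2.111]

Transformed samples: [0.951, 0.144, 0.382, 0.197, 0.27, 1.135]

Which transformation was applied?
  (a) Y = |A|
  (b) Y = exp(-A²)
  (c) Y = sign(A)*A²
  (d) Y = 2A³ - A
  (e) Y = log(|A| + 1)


Checking option (e) Y = log(|A| + 1):
  A = -1.59 -> Y = 0.951 ✓
  A = -0.155 -> Y = 0.144 ✓
  A = -0.466 -> Y = 0.382 ✓
All samples match this transformation.

(e) log(|A| + 1)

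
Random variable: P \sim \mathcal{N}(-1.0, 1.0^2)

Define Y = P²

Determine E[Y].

E[P²] = Var(P) + (E[P])² = 1 + 1 = 2

2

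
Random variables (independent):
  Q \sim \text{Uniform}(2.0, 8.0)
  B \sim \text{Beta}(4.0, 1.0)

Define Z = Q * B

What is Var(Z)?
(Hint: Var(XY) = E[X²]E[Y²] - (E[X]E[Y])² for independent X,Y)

Var(XY) = E[X²]E[Y²] - (E[X]E[Y])²
E[Q] = 5, Var(Q) = 3
E[B] = 0.8, Var(B) = 0.026666667
E[Q²] = 3 + 5² = 28
E[B²] = 0.026666667 + 0.8² = 0.66666667
Var(Z) = 28*0.66666667 - (5*0.8)²
= 18.666667 - 16 = 2.6666667

2.6666667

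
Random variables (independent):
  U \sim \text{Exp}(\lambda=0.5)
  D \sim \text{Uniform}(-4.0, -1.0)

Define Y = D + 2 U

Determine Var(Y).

For independent RVs: Var(aX + bY) = a²Var(X) + b²Var(Y)
Var(U) = 4
Var(D) = 0.75
Var(Y) = 2²*4 + 1²*0.75
= 4*4 + 1*0.75 = 16.75

16.75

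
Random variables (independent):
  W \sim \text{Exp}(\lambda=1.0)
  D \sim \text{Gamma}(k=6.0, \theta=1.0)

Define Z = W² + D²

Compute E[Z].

E[Z] = E[W²] + E[D²]
E[W²] = Var(W) + E[W]² = 1 + 1 = 2
E[D²] = Var(D) + E[D]² = 6 + 36 = 42
E[Z] = 2 + 42 = 44

44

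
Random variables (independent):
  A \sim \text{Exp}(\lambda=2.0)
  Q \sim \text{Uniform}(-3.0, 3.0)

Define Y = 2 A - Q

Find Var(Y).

For independent RVs: Var(aX + bY) = a²Var(X) + b²Var(Y)
Var(A) = 0.25
Var(Q) = 3
Var(Y) = 2²*0.25 + (-1)²*3
= 4*0.25 + 1*3 = 4

4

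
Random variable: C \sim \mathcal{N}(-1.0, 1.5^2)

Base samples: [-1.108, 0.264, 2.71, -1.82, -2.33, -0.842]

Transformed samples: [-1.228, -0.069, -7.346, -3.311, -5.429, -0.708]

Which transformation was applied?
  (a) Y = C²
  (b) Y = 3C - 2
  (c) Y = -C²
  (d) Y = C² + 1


Checking option (c) Y = -C²:
  C = -1.108 -> Y = -1.228 ✓
  C = 0.264 -> Y = -0.069 ✓
  C = 2.71 -> Y = -7.346 ✓
All samples match this transformation.

(c) -C²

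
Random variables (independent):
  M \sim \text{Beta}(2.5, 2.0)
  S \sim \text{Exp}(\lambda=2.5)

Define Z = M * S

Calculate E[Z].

For independent RVs: E[XY] = E[X]*E[Y]
E[M] = 0.55555556
E[S] = 0.4
E[Z] = 0.55555556 * 0.4 = 0.22222222

0.22222222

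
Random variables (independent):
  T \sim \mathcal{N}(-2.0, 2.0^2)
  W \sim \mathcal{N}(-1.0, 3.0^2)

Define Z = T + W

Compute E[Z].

E[Z] = 1*E[T] + 1*E[W]
E[T] = -2
E[W] = -1
E[Z] = 1*(-2) + 1*(-1) = -3

-3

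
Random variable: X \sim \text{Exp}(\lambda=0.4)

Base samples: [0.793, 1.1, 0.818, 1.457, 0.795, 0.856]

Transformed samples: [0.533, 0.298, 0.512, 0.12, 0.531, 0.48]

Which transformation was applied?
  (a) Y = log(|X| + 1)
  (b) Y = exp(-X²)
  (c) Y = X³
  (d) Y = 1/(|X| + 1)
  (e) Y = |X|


Checking option (b) Y = exp(-X²):
  X = 0.793 -> Y = 0.533 ✓
  X = 1.1 -> Y = 0.298 ✓
  X = 0.818 -> Y = 0.512 ✓
All samples match this transformation.

(b) exp(-X²)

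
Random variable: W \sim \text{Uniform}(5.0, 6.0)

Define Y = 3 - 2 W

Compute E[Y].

For Y = -2W + 3:
E[Y] = -2 * E[W] + 3
E[W] = (5 + 6)/2 = 5.5
E[Y] = -2 * 5.5 + 3 = -8

-8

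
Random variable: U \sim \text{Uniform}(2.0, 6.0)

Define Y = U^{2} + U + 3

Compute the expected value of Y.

E[Y] = 1*E[U²] + 1*E[U] + 3
E[U] = 4
E[U²] = Var(U) + (E[U])² = 1.3333333 + 16 = 17.333333
E[Y] = 1*17.333333 + 1*4 + 3 = 24.333333

24.333333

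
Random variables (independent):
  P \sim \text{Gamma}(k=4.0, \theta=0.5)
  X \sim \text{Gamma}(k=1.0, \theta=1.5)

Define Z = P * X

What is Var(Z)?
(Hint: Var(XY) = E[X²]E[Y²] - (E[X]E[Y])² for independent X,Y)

Var(XY) = E[X²]E[Y²] - (E[X]E[Y])²
E[P] = 2, Var(P) = 1
E[X] = 1.5, Var(X) = 2.25
E[P²] = 1 + 2² = 5
E[X²] = 2.25 + 1.5² = 4.5
Var(Z) = 5*4.5 - (2*1.5)²
= 22.5 - 9 = 13.5

13.5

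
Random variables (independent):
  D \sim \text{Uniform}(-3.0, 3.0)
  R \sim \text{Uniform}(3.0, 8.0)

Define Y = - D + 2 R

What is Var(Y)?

For independent RVs: Var(aX + bY) = a²Var(X) + b²Var(Y)
Var(D) = 3
Var(R) = 2.0833333
Var(Y) = (-1)²*3 + 2²*2.0833333
= 1*3 + 4*2.0833333 = 11.333333

11.333333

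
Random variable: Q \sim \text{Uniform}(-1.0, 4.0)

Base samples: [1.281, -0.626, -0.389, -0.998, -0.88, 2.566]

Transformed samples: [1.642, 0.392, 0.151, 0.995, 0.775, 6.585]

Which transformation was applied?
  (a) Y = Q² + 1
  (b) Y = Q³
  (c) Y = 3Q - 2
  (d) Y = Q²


Checking option (d) Y = Q²:
  Q = 1.281 -> Y = 1.642 ✓
  Q = -0.626 -> Y = 0.392 ✓
  Q = -0.389 -> Y = 0.151 ✓
All samples match this transformation.

(d) Q²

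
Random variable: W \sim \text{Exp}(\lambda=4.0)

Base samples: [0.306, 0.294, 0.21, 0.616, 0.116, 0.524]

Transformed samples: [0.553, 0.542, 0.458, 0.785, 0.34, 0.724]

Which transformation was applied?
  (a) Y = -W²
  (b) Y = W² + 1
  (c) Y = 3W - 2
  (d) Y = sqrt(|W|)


Checking option (d) Y = sqrt(|W|):
  W = 0.306 -> Y = 0.553 ✓
  W = 0.294 -> Y = 0.542 ✓
  W = 0.21 -> Y = 0.458 ✓
All samples match this transformation.

(d) sqrt(|W|)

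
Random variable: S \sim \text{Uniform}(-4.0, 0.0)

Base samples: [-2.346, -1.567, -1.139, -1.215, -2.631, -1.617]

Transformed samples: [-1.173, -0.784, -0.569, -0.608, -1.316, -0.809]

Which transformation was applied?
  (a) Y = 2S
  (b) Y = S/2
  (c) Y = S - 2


Checking option (b) Y = S/2:
  S = -2.346 -> Y = -1.173 ✓
  S = -1.567 -> Y = -0.784 ✓
  S = -1.139 -> Y = -0.569 ✓
All samples match this transformation.

(b) S/2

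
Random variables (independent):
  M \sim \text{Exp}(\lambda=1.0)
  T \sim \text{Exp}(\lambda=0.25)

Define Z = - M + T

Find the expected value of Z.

E[Z] = -1*E[M] + 1*E[T]
E[M] = 1
E[T] = 4
E[Z] = -1*1 + 1*4 = 3

3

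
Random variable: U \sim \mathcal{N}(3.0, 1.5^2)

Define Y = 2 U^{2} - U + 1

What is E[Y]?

E[Y] = 2*E[U²] - 1*E[U] + 1
E[U] = 3
E[U²] = Var(U) + (E[U])² = 2.25 + 9 = 11.25
E[Y] = 2*11.25 - 1*3 + 1 = 20.5

20.5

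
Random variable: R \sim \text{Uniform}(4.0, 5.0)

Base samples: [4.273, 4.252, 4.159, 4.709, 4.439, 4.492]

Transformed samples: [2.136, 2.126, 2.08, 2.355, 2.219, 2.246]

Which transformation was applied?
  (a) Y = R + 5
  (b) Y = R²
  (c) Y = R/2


Checking option (c) Y = R/2:
  R = 4.273 -> Y = 2.136 ✓
  R = 4.252 -> Y = 2.126 ✓
  R = 4.159 -> Y = 2.08 ✓
All samples match this transformation.

(c) R/2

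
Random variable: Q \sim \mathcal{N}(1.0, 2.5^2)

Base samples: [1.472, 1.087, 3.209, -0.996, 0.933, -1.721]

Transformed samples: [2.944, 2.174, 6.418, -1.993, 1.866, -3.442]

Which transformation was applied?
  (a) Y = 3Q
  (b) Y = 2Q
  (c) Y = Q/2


Checking option (b) Y = 2Q:
  Q = 1.472 -> Y = 2.944 ✓
  Q = 1.087 -> Y = 2.174 ✓
  Q = 3.209 -> Y = 6.418 ✓
All samples match this transformation.

(b) 2Q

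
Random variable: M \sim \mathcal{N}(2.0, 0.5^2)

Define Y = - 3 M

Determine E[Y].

For Y = -3M:
E[Y] = -3 * E[M]
E[M] = 2.0 = 2
E[Y] = -3 * 2 = -6

-6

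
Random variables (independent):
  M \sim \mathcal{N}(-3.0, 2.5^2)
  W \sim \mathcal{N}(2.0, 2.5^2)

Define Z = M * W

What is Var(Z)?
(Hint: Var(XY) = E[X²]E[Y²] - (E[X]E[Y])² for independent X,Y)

Var(XY) = E[X²]E[Y²] - (E[X]E[Y])²
E[M] = -3, Var(M) = 6.25
E[W] = 2, Var(W) = 6.25
E[M²] = 6.25 + (-3)² = 15.25
E[W²] = 6.25 + 2² = 10.25
Var(Z) = 15.25*10.25 - (-3*2)²
= 156.3125 - 36 = 120.3125

120.3125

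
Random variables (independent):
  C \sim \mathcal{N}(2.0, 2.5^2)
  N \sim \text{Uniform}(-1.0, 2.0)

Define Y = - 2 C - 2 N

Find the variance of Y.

For independent RVs: Var(aX + bY) = a²Var(X) + b²Var(Y)
Var(C) = 6.25
Var(N) = 0.75
Var(Y) = (-2)²*6.25 + (-2)²*0.75
= 4*6.25 + 4*0.75 = 28

28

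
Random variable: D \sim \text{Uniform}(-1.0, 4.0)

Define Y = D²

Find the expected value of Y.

E[D²] = Var(D) + (E[D])² = 2.0833333 + 2.25 = 4.3333333

4.3333333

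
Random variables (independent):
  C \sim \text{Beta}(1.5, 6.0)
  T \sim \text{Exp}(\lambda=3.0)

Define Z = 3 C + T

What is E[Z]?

E[Z] = 3*E[C] + 1*E[T]
E[C] = 0.2
E[T] = 0.33333333
E[Z] = 3*0.2 + 1*0.33333333 = 0.93333333

0.93333333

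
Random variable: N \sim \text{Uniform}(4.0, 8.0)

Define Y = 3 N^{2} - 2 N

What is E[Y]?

E[Y] = 3*E[N²] - 2*E[N]
E[N] = 6
E[N²] = Var(N) + (E[N])² = 1.3333333 + 36 = 37.333333
E[Y] = 3*37.333333 - 2*6 = 100

100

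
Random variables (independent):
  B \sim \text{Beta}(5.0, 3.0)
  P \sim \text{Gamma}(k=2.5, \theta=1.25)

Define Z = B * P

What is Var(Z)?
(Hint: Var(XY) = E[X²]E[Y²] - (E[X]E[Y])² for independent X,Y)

Var(XY) = E[X²]E[Y²] - (E[X]E[Y])²
E[B] = 0.625, Var(B) = 0.026041667
E[P] = 3.125, Var(P) = 3.90625
E[B²] = 0.026041667 + 0.625² = 0.41666667
E[P²] = 3.90625 + 3.125² = 13.671875
Var(Z) = 0.41666667*13.671875 - (0.625*3.125)²
= 5.6966146 - 3.8146973 = 1.8819173

1.8819173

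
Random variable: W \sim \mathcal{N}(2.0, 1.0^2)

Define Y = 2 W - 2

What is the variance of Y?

For Y = aW + b: Var(Y) = a² * Var(W)
Var(W) = 1.0^2 = 1
Var(Y) = 2² * 1 = 4 * 1 = 4

4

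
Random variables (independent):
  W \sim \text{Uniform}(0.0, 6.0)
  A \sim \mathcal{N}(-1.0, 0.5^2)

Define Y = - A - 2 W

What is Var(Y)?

For independent RVs: Var(aX + bY) = a²Var(X) + b²Var(Y)
Var(W) = 3
Var(A) = 0.25
Var(Y) = (-2)²*3 + (-1)²*0.25
= 4*3 + 1*0.25 = 12.25

12.25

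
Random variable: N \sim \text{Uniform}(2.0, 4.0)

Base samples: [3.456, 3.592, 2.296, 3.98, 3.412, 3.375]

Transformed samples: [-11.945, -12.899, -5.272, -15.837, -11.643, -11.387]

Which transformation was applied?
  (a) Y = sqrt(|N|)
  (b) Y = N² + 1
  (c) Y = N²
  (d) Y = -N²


Checking option (d) Y = -N²:
  N = 3.456 -> Y = -11.945 ✓
  N = 3.592 -> Y = -12.899 ✓
  N = 2.296 -> Y = -5.272 ✓
All samples match this transformation.

(d) -N²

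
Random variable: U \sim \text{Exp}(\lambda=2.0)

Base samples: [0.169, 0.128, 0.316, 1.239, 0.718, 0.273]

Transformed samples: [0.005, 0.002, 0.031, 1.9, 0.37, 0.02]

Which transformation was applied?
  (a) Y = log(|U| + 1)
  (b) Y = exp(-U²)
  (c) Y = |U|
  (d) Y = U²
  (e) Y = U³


Checking option (e) Y = U³:
  U = 0.169 -> Y = 0.005 ✓
  U = 0.128 -> Y = 0.002 ✓
  U = 0.316 -> Y = 0.031 ✓
All samples match this transformation.

(e) U³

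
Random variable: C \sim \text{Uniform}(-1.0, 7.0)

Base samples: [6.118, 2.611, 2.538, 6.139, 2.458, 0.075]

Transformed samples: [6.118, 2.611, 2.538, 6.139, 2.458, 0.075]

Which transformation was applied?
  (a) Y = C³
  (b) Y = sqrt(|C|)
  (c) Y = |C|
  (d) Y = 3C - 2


Checking option (c) Y = |C|:
  C = 6.118 -> Y = 6.118 ✓
  C = 2.611 -> Y = 2.611 ✓
  C = 2.538 -> Y = 2.538 ✓
All samples match this transformation.

(c) |C|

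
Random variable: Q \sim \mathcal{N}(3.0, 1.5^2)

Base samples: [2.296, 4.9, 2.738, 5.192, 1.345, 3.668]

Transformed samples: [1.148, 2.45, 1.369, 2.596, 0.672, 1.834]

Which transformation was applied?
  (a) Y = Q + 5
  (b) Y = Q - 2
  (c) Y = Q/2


Checking option (c) Y = Q/2:
  Q = 2.296 -> Y = 1.148 ✓
  Q = 4.9 -> Y = 2.45 ✓
  Q = 2.738 -> Y = 1.369 ✓
All samples match this transformation.

(c) Q/2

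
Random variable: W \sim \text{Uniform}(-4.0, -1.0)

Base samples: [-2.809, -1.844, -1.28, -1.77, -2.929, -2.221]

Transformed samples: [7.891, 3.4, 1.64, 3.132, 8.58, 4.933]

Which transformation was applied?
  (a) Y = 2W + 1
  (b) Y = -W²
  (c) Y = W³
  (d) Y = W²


Checking option (d) Y = W²:
  W = -2.809 -> Y = 7.891 ✓
  W = -1.844 -> Y = 3.4 ✓
  W = -1.28 -> Y = 1.64 ✓
All samples match this transformation.

(d) W²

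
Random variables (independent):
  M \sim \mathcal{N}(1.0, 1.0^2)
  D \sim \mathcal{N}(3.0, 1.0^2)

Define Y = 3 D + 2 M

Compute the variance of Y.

For independent RVs: Var(aX + bY) = a²Var(X) + b²Var(Y)
Var(M) = 1
Var(D) = 1
Var(Y) = 2²*1 + 3²*1
= 4*1 + 9*1 = 13

13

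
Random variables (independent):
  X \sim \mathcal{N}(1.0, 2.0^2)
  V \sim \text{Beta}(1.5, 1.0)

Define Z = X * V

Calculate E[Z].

For independent RVs: E[XY] = E[X]*E[Y]
E[X] = 1
E[V] = 0.6
E[Z] = 1 * 0.6 = 0.6

0.6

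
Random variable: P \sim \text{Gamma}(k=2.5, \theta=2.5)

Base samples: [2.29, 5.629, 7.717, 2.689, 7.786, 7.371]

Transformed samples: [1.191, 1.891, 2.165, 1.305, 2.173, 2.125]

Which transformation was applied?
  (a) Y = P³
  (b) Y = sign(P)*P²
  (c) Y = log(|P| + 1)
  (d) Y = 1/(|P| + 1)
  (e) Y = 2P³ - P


Checking option (c) Y = log(|P| + 1):
  P = 2.29 -> Y = 1.191 ✓
  P = 5.629 -> Y = 1.891 ✓
  P = 7.717 -> Y = 2.165 ✓
All samples match this transformation.

(c) log(|P| + 1)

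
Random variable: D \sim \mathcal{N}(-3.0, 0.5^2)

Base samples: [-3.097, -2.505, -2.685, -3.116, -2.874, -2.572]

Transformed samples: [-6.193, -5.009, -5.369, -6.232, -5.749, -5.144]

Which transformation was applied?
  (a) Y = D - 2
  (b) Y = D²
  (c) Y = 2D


Checking option (c) Y = 2D:
  D = -3.097 -> Y = -6.193 ✓
  D = -2.505 -> Y = -5.009 ✓
  D = -2.685 -> Y = -5.369 ✓
All samples match this transformation.

(c) 2D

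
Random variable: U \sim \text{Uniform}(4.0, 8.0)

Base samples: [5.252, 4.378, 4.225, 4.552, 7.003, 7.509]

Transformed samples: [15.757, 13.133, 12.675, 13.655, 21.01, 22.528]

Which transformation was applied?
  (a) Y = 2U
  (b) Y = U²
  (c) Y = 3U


Checking option (c) Y = 3U:
  U = 5.252 -> Y = 15.757 ✓
  U = 4.378 -> Y = 13.133 ✓
  U = 4.225 -> Y = 12.675 ✓
All samples match this transformation.

(c) 3U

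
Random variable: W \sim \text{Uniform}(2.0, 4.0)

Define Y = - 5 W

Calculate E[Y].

For Y = -5W:
E[Y] = -5 * E[W]
E[W] = (2 + 4)/2 = 3
E[Y] = -5 * 3 = -15

-15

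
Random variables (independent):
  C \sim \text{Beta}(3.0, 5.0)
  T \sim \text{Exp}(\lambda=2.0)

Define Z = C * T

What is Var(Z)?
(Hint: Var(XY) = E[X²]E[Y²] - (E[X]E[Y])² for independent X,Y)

Var(XY) = E[X²]E[Y²] - (E[X]E[Y])²
E[C] = 0.375, Var(C) = 0.026041667
E[T] = 0.5, Var(T) = 0.25
E[C²] = 0.026041667 + 0.375² = 0.16666667
E[T²] = 0.25 + 0.5² = 0.5
Var(Z) = 0.16666667*0.5 - (0.375*0.5)²
= 0.083333333 - 0.03515625 = 0.048177083

0.048177083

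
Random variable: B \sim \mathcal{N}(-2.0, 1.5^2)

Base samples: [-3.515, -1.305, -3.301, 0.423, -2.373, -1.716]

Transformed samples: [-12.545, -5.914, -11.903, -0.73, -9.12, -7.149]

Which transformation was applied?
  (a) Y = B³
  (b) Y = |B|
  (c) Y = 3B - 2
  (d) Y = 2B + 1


Checking option (c) Y = 3B - 2:
  B = -3.515 -> Y = -12.545 ✓
  B = -1.305 -> Y = -5.914 ✓
  B = -3.301 -> Y = -11.903 ✓
All samples match this transformation.

(c) 3B - 2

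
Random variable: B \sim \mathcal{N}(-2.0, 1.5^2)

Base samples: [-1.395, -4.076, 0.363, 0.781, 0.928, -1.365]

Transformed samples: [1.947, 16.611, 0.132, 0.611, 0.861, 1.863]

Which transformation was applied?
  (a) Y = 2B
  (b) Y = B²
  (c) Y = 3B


Checking option (b) Y = B²:
  B = -1.395 -> Y = 1.947 ✓
  B = -4.076 -> Y = 16.611 ✓
  B = 0.363 -> Y = 0.132 ✓
All samples match this transformation.

(b) B²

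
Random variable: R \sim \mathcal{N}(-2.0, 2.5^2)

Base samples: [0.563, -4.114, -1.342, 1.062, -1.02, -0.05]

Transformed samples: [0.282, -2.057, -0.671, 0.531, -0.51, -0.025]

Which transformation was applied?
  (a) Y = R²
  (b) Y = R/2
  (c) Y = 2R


Checking option (b) Y = R/2:
  R = 0.563 -> Y = 0.282 ✓
  R = -4.114 -> Y = -2.057 ✓
  R = -1.342 -> Y = -0.671 ✓
All samples match this transformation.

(b) R/2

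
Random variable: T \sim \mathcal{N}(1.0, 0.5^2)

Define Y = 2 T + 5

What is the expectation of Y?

For Y = 2T + 5:
E[Y] = 2 * E[T] + 5
E[T] = 1.0 = 1
E[Y] = 2 * 1 + 5 = 7

7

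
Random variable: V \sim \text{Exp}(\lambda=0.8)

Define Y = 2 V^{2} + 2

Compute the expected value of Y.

E[Y] = 2*E[V²] + 2
E[V] = 1.25
E[V²] = Var(V) + (E[V])² = 1.5625 + 1.5625 = 3.125
E[Y] = 2*3.125 + 2 = 8.25

8.25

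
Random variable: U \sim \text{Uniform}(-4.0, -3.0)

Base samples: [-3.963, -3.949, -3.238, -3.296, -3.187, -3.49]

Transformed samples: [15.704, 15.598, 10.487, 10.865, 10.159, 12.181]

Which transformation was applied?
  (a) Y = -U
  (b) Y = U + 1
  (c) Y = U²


Checking option (c) Y = U²:
  U = -3.963 -> Y = 15.704 ✓
  U = -3.949 -> Y = 15.598 ✓
  U = -3.238 -> Y = 10.487 ✓
All samples match this transformation.

(c) U²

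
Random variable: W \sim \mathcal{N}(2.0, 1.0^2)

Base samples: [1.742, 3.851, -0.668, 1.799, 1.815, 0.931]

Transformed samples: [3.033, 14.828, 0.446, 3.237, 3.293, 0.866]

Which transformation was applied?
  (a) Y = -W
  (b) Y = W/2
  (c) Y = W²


Checking option (c) Y = W²:
  W = 1.742 -> Y = 3.033 ✓
  W = 3.851 -> Y = 14.828 ✓
  W = -0.668 -> Y = 0.446 ✓
All samples match this transformation.

(c) W²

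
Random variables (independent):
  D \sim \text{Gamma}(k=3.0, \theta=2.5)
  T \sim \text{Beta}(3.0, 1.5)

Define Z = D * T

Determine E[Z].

For independent RVs: E[XY] = E[X]*E[Y]
E[D] = 7.5
E[T] = 0.66666667
E[Z] = 7.5 * 0.66666667 = 5

5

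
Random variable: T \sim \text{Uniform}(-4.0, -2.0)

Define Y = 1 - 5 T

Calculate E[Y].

For Y = -5T + 1:
E[Y] = -5 * E[T] + 1
E[T] = (-4 - 2)/2 = -3
E[Y] = -5 * (-3) + 1 = 16

16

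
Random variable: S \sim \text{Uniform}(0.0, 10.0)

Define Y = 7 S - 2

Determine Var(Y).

For Y = aS + b: Var(Y) = a² * Var(S)
Var(S) = (10 - 0)^2/12 = 8.3333333
Var(Y) = 7² * 8.3333333 = 49 * 8.3333333 = 408.33333

408.33333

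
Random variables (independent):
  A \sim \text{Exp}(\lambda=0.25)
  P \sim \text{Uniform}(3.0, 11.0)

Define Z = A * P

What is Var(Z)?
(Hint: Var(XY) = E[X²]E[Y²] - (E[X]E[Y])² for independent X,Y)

Var(XY) = E[X²]E[Y²] - (E[X]E[Y])²
E[A] = 4, Var(A) = 16
E[P] = 7, Var(P) = 5.3333333
E[A²] = 16 + 4² = 32
E[P²] = 5.3333333 + 7² = 54.333333
Var(Z) = 32*54.333333 - (4*7)²
= 1738.6667 - 784 = 954.66667

954.66667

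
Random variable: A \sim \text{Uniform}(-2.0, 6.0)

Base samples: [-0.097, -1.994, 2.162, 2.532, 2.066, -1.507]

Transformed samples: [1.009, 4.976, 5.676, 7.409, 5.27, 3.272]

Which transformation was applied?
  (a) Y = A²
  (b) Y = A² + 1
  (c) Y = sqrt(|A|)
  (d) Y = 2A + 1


Checking option (b) Y = A² + 1:
  A = -0.097 -> Y = 1.009 ✓
  A = -1.994 -> Y = 4.976 ✓
  A = 2.162 -> Y = 5.676 ✓
All samples match this transformation.

(b) A² + 1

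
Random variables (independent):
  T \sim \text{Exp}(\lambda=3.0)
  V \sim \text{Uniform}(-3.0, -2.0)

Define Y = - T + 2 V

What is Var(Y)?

For independent RVs: Var(aX + bY) = a²Var(X) + b²Var(Y)
Var(T) = 0.11111111
Var(V) = 0.083333333
Var(Y) = (-1)²*0.11111111 + 2²*0.083333333
= 1*0.11111111 + 4*0.083333333 = 0.44444444

0.44444444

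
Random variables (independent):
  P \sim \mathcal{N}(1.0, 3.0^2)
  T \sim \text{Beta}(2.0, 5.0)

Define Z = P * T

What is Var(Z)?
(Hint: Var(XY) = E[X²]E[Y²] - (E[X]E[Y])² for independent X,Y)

Var(XY) = E[X²]E[Y²] - (E[X]E[Y])²
E[P] = 1, Var(P) = 9
E[T] = 0.28571429, Var(T) = 0.025510204
E[P²] = 9 + 1² = 10
E[T²] = 0.025510204 + 0.28571429² = 0.10714286
Var(Z) = 10*0.10714286 - (1*0.28571429)²
= 1.0714286 - 0.081632653 = 0.98979592

0.98979592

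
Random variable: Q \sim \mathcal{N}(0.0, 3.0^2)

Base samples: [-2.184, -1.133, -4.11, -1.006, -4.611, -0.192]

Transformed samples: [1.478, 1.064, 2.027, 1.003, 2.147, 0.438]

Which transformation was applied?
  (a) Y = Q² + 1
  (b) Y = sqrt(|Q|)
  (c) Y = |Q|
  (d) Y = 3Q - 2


Checking option (b) Y = sqrt(|Q|):
  Q = -2.184 -> Y = 1.478 ✓
  Q = -1.133 -> Y = 1.064 ✓
  Q = -4.11 -> Y = 2.027 ✓
All samples match this transformation.

(b) sqrt(|Q|)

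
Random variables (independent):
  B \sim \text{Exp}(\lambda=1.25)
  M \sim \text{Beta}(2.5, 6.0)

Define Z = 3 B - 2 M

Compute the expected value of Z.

E[Z] = 3*E[B] - 2*E[M]
E[B] = 0.8
E[M] = 0.29411765
E[Z] = 3*0.8 - 2*0.29411765 = 1.8117647

1.8117647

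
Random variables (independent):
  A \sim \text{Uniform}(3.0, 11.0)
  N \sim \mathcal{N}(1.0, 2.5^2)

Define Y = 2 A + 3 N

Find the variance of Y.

For independent RVs: Var(aX + bY) = a²Var(X) + b²Var(Y)
Var(A) = 5.3333333
Var(N) = 6.25
Var(Y) = 2²*5.3333333 + 3²*6.25
= 4*5.3333333 + 9*6.25 = 77.583333

77.583333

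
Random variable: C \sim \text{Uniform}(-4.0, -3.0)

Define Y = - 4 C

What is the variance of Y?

For Y = aC + b: Var(Y) = a² * Var(C)
Var(C) = (-3 + 4)^2/12 = 0.083333333
Var(Y) = (-4)² * 0.083333333 = 16 * 0.083333333 = 1.3333333

1.3333333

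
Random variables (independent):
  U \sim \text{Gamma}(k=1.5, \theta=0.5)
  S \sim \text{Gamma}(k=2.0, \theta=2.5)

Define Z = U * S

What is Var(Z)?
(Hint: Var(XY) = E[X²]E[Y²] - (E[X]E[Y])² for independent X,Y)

Var(XY) = E[X²]E[Y²] - (E[X]E[Y])²
E[U] = 0.75, Var(U) = 0.375
E[S] = 5, Var(S) = 12.5
E[U²] = 0.375 + 0.75² = 0.9375
E[S²] = 12.5 + 5² = 37.5
Var(Z) = 0.9375*37.5 - (0.75*5)²
= 35.15625 - 14.0625 = 21.09375

21.09375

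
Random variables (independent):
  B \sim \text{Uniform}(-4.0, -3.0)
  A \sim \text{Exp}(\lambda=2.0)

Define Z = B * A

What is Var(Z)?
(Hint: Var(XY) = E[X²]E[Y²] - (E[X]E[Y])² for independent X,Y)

Var(XY) = E[X²]E[Y²] - (E[X]E[Y])²
E[B] = -3.5, Var(B) = 0.083333333
E[A] = 0.5, Var(A) = 0.25
E[B²] = 0.083333333 + (-3.5)² = 12.333333
E[A²] = 0.25 + 0.5² = 0.5
Var(Z) = 12.333333*0.5 - (-3.5*0.5)²
= 6.1666667 - 3.0625 = 3.1041667

3.1041667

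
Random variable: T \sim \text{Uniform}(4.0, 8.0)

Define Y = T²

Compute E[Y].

Using E[X²] = Var(X) + (E[X])²:
E[T] = 6
Var(T) = (8 - 4)^2/12 = 1.3333333
E[T²] = 1.3333333 + 6² = 1.3333333 + 36 = 37.333333

37.333333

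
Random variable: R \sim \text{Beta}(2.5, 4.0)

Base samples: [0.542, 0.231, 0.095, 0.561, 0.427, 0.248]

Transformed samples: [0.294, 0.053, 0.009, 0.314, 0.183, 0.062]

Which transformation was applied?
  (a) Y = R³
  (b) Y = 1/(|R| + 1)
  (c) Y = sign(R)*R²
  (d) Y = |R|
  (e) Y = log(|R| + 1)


Checking option (c) Y = sign(R)*R²:
  R = 0.542 -> Y = 0.294 ✓
  R = 0.231 -> Y = 0.053 ✓
  R = 0.095 -> Y = 0.009 ✓
All samples match this transformation.

(c) sign(R)*R²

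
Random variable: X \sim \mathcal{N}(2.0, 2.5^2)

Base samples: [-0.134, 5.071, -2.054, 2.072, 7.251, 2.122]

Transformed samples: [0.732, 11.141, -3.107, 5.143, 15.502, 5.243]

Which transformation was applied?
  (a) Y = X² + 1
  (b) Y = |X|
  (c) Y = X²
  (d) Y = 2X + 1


Checking option (d) Y = 2X + 1:
  X = -0.134 -> Y = 0.732 ✓
  X = 5.071 -> Y = 11.141 ✓
  X = -2.054 -> Y = -3.107 ✓
All samples match this transformation.

(d) 2X + 1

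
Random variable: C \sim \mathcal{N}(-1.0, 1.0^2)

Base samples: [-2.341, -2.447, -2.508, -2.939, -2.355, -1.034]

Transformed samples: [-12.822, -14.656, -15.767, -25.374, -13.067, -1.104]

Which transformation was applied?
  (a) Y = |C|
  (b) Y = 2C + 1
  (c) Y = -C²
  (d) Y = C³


Checking option (d) Y = C³:
  C = -2.341 -> Y = -12.822 ✓
  C = -2.447 -> Y = -14.656 ✓
  C = -2.508 -> Y = -15.767 ✓
All samples match this transformation.

(d) C³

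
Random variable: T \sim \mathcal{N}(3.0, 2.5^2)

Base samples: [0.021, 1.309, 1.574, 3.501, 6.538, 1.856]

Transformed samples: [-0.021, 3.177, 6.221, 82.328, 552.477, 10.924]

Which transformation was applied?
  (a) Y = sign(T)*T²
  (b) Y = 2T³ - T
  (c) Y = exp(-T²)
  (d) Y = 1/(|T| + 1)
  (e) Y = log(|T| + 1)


Checking option (b) Y = 2T³ - T:
  T = 0.021 -> Y = -0.021 ✓
  T = 1.309 -> Y = 3.177 ✓
  T = 1.574 -> Y = 6.221 ✓
All samples match this transformation.

(b) 2T³ - T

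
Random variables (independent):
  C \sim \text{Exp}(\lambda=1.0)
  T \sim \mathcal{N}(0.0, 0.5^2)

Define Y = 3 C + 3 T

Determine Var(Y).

For independent RVs: Var(aX + bY) = a²Var(X) + b²Var(Y)
Var(C) = 1
Var(T) = 0.25
Var(Y) = 3²*1 + 3²*0.25
= 9*1 + 9*0.25 = 11.25

11.25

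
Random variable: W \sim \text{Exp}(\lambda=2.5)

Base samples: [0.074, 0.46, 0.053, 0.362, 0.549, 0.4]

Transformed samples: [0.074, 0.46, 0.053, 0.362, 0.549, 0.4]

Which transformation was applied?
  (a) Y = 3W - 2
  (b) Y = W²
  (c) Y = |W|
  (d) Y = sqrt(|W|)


Checking option (c) Y = |W|:
  W = 0.074 -> Y = 0.074 ✓
  W = 0.46 -> Y = 0.46 ✓
  W = 0.053 -> Y = 0.053 ✓
All samples match this transformation.

(c) |W|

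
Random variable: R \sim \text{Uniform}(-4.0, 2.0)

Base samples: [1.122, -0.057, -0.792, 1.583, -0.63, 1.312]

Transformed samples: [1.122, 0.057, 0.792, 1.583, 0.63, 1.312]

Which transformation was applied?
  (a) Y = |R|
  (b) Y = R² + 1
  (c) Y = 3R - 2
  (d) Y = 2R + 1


Checking option (a) Y = |R|:
  R = 1.122 -> Y = 1.122 ✓
  R = -0.057 -> Y = 0.057 ✓
  R = -0.792 -> Y = 0.792 ✓
All samples match this transformation.

(a) |R|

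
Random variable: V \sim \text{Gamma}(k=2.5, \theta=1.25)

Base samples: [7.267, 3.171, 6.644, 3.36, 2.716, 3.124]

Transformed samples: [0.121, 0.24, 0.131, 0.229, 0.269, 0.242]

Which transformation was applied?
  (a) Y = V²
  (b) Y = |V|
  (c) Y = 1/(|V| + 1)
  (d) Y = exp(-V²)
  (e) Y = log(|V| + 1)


Checking option (c) Y = 1/(|V| + 1):
  V = 7.267 -> Y = 0.121 ✓
  V = 3.171 -> Y = 0.24 ✓
  V = 6.644 -> Y = 0.131 ✓
All samples match this transformation.

(c) 1/(|V| + 1)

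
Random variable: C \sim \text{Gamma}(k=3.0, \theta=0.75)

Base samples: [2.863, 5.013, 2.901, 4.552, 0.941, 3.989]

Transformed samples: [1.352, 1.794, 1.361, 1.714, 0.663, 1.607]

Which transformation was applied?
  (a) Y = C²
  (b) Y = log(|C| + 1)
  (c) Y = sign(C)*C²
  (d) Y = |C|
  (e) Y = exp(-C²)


Checking option (b) Y = log(|C| + 1):
  C = 2.863 -> Y = 1.352 ✓
  C = 5.013 -> Y = 1.794 ✓
  C = 2.901 -> Y = 1.361 ✓
All samples match this transformation.

(b) log(|C| + 1)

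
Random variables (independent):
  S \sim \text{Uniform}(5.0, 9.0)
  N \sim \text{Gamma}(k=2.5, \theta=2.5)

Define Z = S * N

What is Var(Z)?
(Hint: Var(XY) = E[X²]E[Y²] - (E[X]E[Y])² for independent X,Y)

Var(XY) = E[X²]E[Y²] - (E[X]E[Y])²
E[S] = 7, Var(S) = 1.3333333
E[N] = 6.25, Var(N) = 15.625
E[S²] = 1.3333333 + 7² = 50.333333
E[N²] = 15.625 + 6.25² = 54.6875
Var(Z) = 50.333333*54.6875 - (7*6.25)²
= 2752.6042 - 1914.0625 = 838.54167

838.54167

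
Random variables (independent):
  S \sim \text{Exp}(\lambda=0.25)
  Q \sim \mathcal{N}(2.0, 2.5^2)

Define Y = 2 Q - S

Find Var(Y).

For independent RVs: Var(aX + bY) = a²Var(X) + b²Var(Y)
Var(S) = 16
Var(Q) = 6.25
Var(Y) = (-1)²*16 + 2²*6.25
= 1*16 + 4*6.25 = 41

41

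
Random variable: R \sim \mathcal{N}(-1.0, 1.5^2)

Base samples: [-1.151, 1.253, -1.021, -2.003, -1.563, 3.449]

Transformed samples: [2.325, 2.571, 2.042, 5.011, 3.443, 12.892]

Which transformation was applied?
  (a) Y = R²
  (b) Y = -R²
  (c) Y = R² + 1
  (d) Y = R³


Checking option (c) Y = R² + 1:
  R = -1.151 -> Y = 2.325 ✓
  R = 1.253 -> Y = 2.571 ✓
  R = -1.021 -> Y = 2.042 ✓
All samples match this transformation.

(c) R² + 1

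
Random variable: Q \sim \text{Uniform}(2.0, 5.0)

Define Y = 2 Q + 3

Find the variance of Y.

For Y = aQ + b: Var(Y) = a² * Var(Q)
Var(Q) = (5 - 2)^2/12 = 0.75
Var(Y) = 2² * 0.75 = 4 * 0.75 = 3

3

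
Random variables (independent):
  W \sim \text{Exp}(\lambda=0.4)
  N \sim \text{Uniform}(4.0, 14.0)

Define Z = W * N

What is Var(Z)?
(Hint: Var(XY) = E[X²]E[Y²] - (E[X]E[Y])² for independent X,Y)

Var(XY) = E[X²]E[Y²] - (E[X]E[Y])²
E[W] = 2.5, Var(W) = 6.25
E[N] = 9, Var(N) = 8.3333333
E[W²] = 6.25 + 2.5² = 12.5
E[N²] = 8.3333333 + 9² = 89.333333
Var(Z) = 12.5*89.333333 - (2.5*9)²
= 1116.6667 - 506.25 = 610.41667

610.41667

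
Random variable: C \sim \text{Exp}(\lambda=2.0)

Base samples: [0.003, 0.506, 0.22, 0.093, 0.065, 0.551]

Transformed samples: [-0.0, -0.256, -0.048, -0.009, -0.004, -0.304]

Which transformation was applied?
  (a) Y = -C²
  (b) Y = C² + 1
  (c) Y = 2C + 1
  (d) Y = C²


Checking option (a) Y = -C²:
  C = 0.003 -> Y = -0.0 ✓
  C = 0.506 -> Y = -0.256 ✓
  C = 0.22 -> Y = -0.048 ✓
All samples match this transformation.

(a) -C²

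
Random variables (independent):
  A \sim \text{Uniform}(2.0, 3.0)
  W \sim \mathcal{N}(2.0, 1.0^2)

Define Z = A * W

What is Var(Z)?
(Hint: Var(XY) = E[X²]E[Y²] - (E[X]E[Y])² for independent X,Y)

Var(XY) = E[X²]E[Y²] - (E[X]E[Y])²
E[A] = 2.5, Var(A) = 0.083333333
E[W] = 2, Var(W) = 1
E[A²] = 0.083333333 + 2.5² = 6.3333333
E[W²] = 1 + 2² = 5
Var(Z) = 6.3333333*5 - (2.5*2)²
= 31.666667 - 25 = 6.6666667

6.6666667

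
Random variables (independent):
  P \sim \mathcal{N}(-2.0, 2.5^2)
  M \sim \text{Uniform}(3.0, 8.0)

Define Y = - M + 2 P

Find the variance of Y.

For independent RVs: Var(aX + bY) = a²Var(X) + b²Var(Y)
Var(P) = 6.25
Var(M) = 2.0833333
Var(Y) = 2²*6.25 + (-1)²*2.0833333
= 4*6.25 + 1*2.0833333 = 27.083333

27.083333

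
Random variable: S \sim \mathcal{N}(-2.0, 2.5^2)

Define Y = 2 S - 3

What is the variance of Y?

For Y = aS + b: Var(Y) = a² * Var(S)
Var(S) = 2.5^2 = 6.25
Var(Y) = 2² * 6.25 = 4 * 6.25 = 25

25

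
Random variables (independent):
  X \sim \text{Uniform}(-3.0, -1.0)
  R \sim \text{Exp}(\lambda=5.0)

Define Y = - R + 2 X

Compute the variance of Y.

For independent RVs: Var(aX + bY) = a²Var(X) + b²Var(Y)
Var(X) = 0.33333333
Var(R) = 0.04
Var(Y) = 2²*0.33333333 + (-1)²*0.04
= 4*0.33333333 + 1*0.04 = 1.3733333

1.3733333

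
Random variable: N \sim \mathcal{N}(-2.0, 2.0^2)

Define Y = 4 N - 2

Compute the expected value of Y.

For Y = 4N - 2:
E[Y] = 4 * E[N] - 2
E[N] = -2.0 = -2
E[Y] = 4 * (-2) - 2 = -10

-10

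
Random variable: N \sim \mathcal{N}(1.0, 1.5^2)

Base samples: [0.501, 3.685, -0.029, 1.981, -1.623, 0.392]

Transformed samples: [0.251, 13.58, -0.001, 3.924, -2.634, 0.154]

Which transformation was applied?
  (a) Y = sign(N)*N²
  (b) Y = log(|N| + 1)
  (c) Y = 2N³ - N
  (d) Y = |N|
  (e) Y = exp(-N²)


Checking option (a) Y = sign(N)*N²:
  N = 0.501 -> Y = 0.251 ✓
  N = 3.685 -> Y = 13.58 ✓
  N = -0.029 -> Y = -0.001 ✓
All samples match this transformation.

(a) sign(N)*N²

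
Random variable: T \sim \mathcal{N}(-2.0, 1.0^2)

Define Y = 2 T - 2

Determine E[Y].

For Y = 2T - 2:
E[Y] = 2 * E[T] - 2
E[T] = -2.0 = -2
E[Y] = 2 * (-2) - 2 = -6

-6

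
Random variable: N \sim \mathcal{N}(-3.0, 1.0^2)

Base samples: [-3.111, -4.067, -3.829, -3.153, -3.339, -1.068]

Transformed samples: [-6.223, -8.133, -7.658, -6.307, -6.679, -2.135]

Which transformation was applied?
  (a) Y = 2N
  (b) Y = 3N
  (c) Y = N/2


Checking option (a) Y = 2N:
  N = -3.111 -> Y = -6.223 ✓
  N = -4.067 -> Y = -8.133 ✓
  N = -3.829 -> Y = -7.658 ✓
All samples match this transformation.

(a) 2N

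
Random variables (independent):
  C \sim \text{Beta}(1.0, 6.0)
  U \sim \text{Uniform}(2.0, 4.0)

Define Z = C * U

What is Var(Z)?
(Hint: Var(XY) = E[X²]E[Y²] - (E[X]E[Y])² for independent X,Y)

Var(XY) = E[X²]E[Y²] - (E[X]E[Y])²
E[C] = 0.14285714, Var(C) = 0.015306122
E[U] = 3, Var(U) = 0.33333333
E[C²] = 0.015306122 + 0.14285714² = 0.035714286
E[U²] = 0.33333333 + 3² = 9.3333333
Var(Z) = 0.035714286*9.3333333 - (0.14285714*3)²
= 0.33333333 - 0.18367347 = 0.14965986

0.14965986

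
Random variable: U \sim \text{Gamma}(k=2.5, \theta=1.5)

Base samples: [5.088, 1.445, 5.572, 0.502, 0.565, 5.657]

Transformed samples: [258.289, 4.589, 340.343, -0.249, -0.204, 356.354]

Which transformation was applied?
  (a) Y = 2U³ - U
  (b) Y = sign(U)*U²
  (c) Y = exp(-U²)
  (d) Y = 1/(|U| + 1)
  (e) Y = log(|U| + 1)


Checking option (a) Y = 2U³ - U:
  U = 5.088 -> Y = 258.289 ✓
  U = 1.445 -> Y = 4.589 ✓
  U = 5.572 -> Y = 340.343 ✓
All samples match this transformation.

(a) 2U³ - U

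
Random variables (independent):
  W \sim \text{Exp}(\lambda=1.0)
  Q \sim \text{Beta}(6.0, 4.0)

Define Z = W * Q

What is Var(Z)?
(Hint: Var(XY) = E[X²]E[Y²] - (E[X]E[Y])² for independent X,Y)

Var(XY) = E[X²]E[Y²] - (E[X]E[Y])²
E[W] = 1, Var(W) = 1
E[Q] = 0.6, Var(Q) = 0.021818182
E[W²] = 1 + 1² = 2
E[Q²] = 0.021818182 + 0.6² = 0.38181818
Var(Z) = 2*0.38181818 - (1*0.6)²
= 0.76363636 - 0.36 = 0.40363636

0.40363636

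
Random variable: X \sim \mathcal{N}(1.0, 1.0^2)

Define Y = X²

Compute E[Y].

Using E[X²] = Var(X) + (E[X])²:
E[X] = 1
Var(X) = 1.0^2 = 1
E[X²] = 1 + 1² = 1 + 1 = 2

2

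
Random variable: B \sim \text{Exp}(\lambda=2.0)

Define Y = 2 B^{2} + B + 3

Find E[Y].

E[Y] = 2*E[B²] + 1*E[B] + 3
E[B] = 0.5
E[B²] = Var(B) + (E[B])² = 0.25 + 0.25 = 0.5
E[Y] = 2*0.5 + 1*0.5 + 3 = 4.5

4.5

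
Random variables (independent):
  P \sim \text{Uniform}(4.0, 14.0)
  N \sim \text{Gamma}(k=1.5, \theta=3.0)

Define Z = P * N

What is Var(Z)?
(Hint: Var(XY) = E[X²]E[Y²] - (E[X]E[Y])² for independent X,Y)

Var(XY) = E[X²]E[Y²] - (E[X]E[Y])²
E[P] = 9, Var(P) = 8.3333333
E[N] = 4.5, Var(N) = 13.5
E[P²] = 8.3333333 + 9² = 89.333333
E[N²] = 13.5 + 4.5² = 33.75
Var(Z) = 89.333333*33.75 - (9*4.5)²
= 3015 - 1640.25 = 1374.75

1374.75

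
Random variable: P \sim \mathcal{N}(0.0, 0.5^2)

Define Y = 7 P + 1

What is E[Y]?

For Y = 7P + 1:
E[Y] = 7 * E[P] + 1
E[P] = 0.0 = 0
E[Y] = 7 * 0 + 1 = 1

1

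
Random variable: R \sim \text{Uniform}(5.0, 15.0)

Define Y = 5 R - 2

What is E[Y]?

For Y = 5R - 2:
E[Y] = 5 * E[R] - 2
E[R] = (5 + 15)/2 = 10
E[Y] = 5 * 10 - 2 = 48

48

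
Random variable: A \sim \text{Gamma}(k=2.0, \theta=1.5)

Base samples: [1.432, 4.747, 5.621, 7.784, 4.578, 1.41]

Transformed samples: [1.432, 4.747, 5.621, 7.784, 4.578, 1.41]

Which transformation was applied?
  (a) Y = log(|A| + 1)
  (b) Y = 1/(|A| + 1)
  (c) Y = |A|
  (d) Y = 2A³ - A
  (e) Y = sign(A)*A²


Checking option (c) Y = |A|:
  A = 1.432 -> Y = 1.432 ✓
  A = 4.747 -> Y = 4.747 ✓
  A = 5.621 -> Y = 5.621 ✓
All samples match this transformation.

(c) |A|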